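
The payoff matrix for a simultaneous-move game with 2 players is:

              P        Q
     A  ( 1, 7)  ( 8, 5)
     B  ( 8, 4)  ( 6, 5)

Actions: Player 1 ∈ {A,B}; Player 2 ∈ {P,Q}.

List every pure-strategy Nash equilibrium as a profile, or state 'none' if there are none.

(A,P): not NE [P1→B gives 8>1]
(A,Q): not NE [P2→P gives 7>5]
(B,P): not NE [P2→Q gives 5>4]
(B,Q): not NE [P1→A gives 8>6]

Equilibria: none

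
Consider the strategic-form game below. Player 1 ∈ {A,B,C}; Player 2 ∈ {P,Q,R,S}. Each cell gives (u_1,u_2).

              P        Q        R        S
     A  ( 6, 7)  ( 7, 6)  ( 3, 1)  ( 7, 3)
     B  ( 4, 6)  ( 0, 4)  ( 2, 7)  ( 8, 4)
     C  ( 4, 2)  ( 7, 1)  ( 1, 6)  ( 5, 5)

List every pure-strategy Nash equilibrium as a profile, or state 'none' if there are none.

(A,P): NE
(A,Q): not NE [P2→P gives 7>6]
(A,R): not NE [P2→P gives 7>1]
(A,S): not NE [P1→B gives 8>7; P2→P gives 7>3]
(B,P): not NE [P1→A gives 6>4; P2→R gives 7>6]
(B,Q): not NE [P1→C gives 7>0; P2→R gives 7>4]
(B,R): not NE [P1→A gives 3>2]
(B,S): not NE [P2→R gives 7>4]
(C,P): not NE [P1→A gives 6>4; P2→R gives 6>2]
(C,Q): not NE [P2→R gives 6>1]
(C,R): not NE [P1→A gives 3>1]
(C,S): not NE [P1→B gives 8>5; P2→R gives 6>5]

Nash profiles: (A,P)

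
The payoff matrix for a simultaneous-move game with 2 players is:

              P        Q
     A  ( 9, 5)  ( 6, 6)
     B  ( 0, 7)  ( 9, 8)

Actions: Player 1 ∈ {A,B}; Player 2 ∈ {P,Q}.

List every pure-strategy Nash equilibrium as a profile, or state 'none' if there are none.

(A,P): not NE [P2→Q gives 6>5]
(A,Q): not NE [P1→B gives 9>6]
(B,P): not NE [P1→A gives 9>0; P2→Q gives 8>7]
(B,Q): NE

NE set: (B,Q)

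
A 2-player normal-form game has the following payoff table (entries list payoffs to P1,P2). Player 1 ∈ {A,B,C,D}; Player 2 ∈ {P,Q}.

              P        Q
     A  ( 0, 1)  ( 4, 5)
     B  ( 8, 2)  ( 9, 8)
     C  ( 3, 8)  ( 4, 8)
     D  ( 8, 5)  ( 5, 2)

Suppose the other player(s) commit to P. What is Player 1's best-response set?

u_1(A vs P) = 0
u_1(B vs P) = 8
u_1(C vs P) = 3
u_1(D vs P) = 8
max payoff 8 at {B,D}

BR_1 = {B,D}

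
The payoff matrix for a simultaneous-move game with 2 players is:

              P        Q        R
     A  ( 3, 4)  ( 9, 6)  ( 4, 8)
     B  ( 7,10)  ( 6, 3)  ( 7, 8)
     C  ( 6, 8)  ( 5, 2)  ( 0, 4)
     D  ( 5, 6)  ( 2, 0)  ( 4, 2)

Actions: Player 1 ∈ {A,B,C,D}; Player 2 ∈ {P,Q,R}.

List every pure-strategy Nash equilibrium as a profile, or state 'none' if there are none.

Nash profiles: (B,P)

(A,P): not NE [P1→B gives 7>3; P2→R gives 8>4]
(A,Q): not NE [P2→R gives 8>6]
(A,R): not NE [P1→B gives 7>4]
(B,P): NE
(B,Q): not NE [P1→A gives 9>6; P2→P gives 10>3]
(B,R): not NE [P2→P gives 10>8]
(C,P): not NE [P1→B gives 7>6]
(C,Q): not NE [P1→A gives 9>5; P2→P gives 8>2]
(C,R): not NE [P1→B gives 7>0; P2→P gives 8>4]
(D,P): not NE [P1→B gives 7>5]
(D,Q): not NE [P1→A gives 9>2; P2→P gives 6>0]
(D,R): not NE [P1→B gives 7>4; P2→P gives 6>2]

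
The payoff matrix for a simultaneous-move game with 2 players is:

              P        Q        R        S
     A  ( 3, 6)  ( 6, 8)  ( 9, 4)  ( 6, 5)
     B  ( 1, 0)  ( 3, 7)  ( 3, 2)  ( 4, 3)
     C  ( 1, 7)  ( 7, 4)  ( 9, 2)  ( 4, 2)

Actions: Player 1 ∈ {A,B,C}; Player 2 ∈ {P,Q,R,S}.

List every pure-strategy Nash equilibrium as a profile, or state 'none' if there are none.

(A,P): not NE [P2→Q gives 8>6]
(A,Q): not NE [P1→C gives 7>6]
(A,R): not NE [P2→Q gives 8>4]
(A,S): not NE [P2→Q gives 8>5]
(B,P): not NE [P1→A gives 3>1; P2→Q gives 7>0]
(B,Q): not NE [P1→C gives 7>3]
(B,R): not NE [P1→C gives 9>3; P2→Q gives 7>2]
(B,S): not NE [P1→A gives 6>4; P2→Q gives 7>3]
(C,P): not NE [P1→A gives 3>1]
(C,Q): not NE [P2→P gives 7>4]
(C,R): not NE [P2→P gives 7>2]
(C,S): not NE [P1→A gives 6>4; P2→P gives 7>2]

Equilibria: none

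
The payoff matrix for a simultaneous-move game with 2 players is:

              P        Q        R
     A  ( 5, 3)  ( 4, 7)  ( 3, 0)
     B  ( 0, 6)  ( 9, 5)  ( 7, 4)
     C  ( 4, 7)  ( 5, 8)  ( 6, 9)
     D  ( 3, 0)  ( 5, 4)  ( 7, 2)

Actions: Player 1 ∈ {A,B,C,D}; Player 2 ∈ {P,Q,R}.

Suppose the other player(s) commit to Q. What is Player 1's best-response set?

P1 best: {B}

u_1(A vs Q) = 4
u_1(B vs Q) = 9
u_1(C vs Q) = 5
u_1(D vs Q) = 5
max payoff 9 at {B}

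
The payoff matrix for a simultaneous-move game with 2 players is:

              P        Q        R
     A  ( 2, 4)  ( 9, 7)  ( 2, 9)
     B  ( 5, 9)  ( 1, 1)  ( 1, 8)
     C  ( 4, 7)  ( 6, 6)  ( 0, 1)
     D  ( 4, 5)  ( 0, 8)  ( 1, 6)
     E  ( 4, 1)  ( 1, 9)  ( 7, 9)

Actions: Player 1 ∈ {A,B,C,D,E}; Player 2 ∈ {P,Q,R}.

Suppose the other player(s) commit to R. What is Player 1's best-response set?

u_1(A vs R) = 2
u_1(B vs R) = 1
u_1(C vs R) = 0
u_1(D vs R) = 1
u_1(E vs R) = 7
max payoff 7 at {E}

argmax u_1 = {E}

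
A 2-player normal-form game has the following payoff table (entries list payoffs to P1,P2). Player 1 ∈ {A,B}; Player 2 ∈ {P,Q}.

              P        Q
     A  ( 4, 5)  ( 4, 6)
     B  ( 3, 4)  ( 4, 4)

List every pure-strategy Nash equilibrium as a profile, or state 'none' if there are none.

(A,P): not NE [P2→Q gives 6>5]
(A,Q): NE
(B,P): not NE [P1→A gives 4>3]
(B,Q): NE

Nash profiles: (A,Q), (B,Q)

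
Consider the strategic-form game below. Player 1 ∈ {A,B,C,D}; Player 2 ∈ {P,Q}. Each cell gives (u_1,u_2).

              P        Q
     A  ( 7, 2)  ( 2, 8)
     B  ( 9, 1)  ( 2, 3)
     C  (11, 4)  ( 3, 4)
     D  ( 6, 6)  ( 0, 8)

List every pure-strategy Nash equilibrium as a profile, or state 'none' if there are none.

PSNE = {(C,P), (C,Q)}

(A,P): not NE [P1→C gives 11>7; P2→Q gives 8>2]
(A,Q): not NE [P1→C gives 3>2]
(B,P): not NE [P1→C gives 11>9; P2→Q gives 3>1]
(B,Q): not NE [P1→C gives 3>2]
(C,P): NE
(C,Q): NE
(D,P): not NE [P1→C gives 11>6; P2→Q gives 8>6]
(D,Q): not NE [P1→C gives 3>0]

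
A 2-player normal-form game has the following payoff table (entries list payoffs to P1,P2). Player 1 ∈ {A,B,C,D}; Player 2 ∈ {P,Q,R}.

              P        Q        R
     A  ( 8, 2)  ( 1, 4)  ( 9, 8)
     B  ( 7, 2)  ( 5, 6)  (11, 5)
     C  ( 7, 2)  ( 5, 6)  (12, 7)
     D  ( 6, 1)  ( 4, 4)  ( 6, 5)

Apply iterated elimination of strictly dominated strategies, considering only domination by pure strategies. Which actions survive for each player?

Remaining: P1:{B,C} P2:{Q,R}

P1 drop D (B beats it: P:7>6 Q:5>4 R:11>6)
P2 drop P (Q beats it: A:4>2 B:6>2 C:6>2)
P1 drop A (B beats it: Q:5>1 R:11>9)
P1→{B,C} P2→{Q,R}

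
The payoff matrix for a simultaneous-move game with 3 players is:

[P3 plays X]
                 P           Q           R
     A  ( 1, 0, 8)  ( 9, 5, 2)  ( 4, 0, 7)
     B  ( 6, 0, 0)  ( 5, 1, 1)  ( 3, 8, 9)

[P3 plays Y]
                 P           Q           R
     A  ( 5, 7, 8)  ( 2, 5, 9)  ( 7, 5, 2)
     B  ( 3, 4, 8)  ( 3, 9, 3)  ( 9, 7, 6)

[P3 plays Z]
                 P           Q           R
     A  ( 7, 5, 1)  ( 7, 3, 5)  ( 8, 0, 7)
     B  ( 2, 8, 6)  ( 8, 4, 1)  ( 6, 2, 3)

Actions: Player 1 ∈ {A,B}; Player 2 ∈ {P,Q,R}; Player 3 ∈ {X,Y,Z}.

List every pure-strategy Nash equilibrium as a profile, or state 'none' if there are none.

(A,P,X): not NE [P1→B gives 6>1; P2→Q gives 5>0]
(A,P,Y): NE
(A,P,Z): not NE [P3→Y gives 8>1]
(A,Q,X): not NE [P3→Y gives 9>2]
(A,Q,Y): not NE [P1→B gives 3>2; P2→P gives 7>5]
(A,Q,Z): not NE [P1→B gives 8>7; P2→P gives 5>3; P3→Y gives 9>5]
(A,R,X): not NE [P2→Q gives 5>0]
(A,R,Y): not NE [P1→B gives 9>7; P2→P gives 7>5; P3→Z gives 7>2]
(A,R,Z): not NE [P2→P gives 5>0]
(B,P,X): not NE [P2→R gives 8>0; P3→Y gives 8>0]
(B,P,Y): not NE [P1→A gives 5>3; P2→Q gives 9>4]
(B,P,Z): not NE [P1→A gives 7>2; P3→Y gives 8>6]
(B,Q,X): not NE [P1→A gives 9>5; P2→R gives 8>1; P3→Y gives 3>1]
(B,Q,Y): NE
(B,Q,Z): not NE [P2→P gives 8>4; P3→Y gives 3>1]
(B,R,X): not NE [P1→A gives 4>3]
(B,R,Y): not NE [P2→Q gives 9>7; P3→X gives 9>6]
(B,R,Z): not NE [P1→A gives 8>6; P2→P gives 8>2; P3→X gives 9>3]

Nash profiles: (A,P,Y), (B,Q,Y)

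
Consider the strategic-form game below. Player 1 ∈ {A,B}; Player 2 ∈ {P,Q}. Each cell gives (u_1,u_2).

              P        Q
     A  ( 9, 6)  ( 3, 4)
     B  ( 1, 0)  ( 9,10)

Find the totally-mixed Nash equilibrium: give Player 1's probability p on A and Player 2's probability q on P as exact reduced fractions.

p=5/6, q=3/7

P1 indiff ⇒ q·9+(1-q)·3 = q·1+(1-q)·9 ⇒ q(8) = (1-q)(6) ⇒ q = 3/7
P2 indiff ⇒ p·6+(1-p)·0 = p·4+(1-p)·10 ⇒ p(2) = (1-p)(10) ⇒ p = 5/6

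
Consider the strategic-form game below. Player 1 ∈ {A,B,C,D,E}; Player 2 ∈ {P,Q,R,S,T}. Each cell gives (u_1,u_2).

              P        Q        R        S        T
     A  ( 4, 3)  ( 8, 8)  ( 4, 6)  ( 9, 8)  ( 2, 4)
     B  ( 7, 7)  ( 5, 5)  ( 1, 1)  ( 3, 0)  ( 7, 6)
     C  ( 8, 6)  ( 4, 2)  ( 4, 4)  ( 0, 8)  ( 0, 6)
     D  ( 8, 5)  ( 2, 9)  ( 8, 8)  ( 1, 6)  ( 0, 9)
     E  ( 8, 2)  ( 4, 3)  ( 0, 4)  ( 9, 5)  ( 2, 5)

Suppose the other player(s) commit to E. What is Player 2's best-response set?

u_2(P vs E) = 2
u_2(Q vs E) = 3
u_2(R vs E) = 4
u_2(S vs E) = 5
u_2(T vs E) = 5
max payoff 5 at {S,T}

P2 best: {S,T}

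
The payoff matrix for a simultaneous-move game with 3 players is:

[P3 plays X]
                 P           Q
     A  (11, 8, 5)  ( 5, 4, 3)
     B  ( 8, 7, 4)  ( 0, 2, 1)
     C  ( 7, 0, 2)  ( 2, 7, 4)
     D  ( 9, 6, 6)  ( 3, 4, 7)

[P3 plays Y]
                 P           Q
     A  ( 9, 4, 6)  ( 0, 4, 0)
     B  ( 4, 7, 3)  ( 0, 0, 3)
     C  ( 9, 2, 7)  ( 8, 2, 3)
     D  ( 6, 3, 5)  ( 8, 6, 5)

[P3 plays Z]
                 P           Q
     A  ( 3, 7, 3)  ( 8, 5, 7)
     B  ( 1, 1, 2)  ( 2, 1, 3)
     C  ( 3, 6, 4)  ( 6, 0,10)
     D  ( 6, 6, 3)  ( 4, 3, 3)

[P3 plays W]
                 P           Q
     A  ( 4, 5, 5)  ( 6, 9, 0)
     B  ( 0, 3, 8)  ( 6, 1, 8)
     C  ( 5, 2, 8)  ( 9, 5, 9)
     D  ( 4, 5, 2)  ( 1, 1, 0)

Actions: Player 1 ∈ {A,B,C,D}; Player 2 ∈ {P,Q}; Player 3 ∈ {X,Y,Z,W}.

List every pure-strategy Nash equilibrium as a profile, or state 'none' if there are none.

(A,P,X): not NE [P3→Y gives 6>5]
(A,P,Y): NE
(A,P,Z): not NE [P1→D gives 6>3; P3→Y gives 6>3]
(A,P,W): not NE [P1→C gives 5>4; P2→Q gives 9>5; P3→Y gives 6>5]
(A,Q,X): not NE [P2→P gives 8>4; P3→Z gives 7>3]
(A,Q,Y): not NE [P1→D gives 8>0; P3→Z gives 7>0]
(A,Q,Z): not NE [P2→P gives 7>5]
(A,Q,W): not NE [P1→C gives 9>6; P3→Z gives 7>0]
(B,P,X): not NE [P1→A gives 11>8; P3→W gives 8>4]
(B,P,Y): not NE [P1→C gives 9>4; P3→W gives 8>3]
(B,P,Z): not NE [P1→D gives 6>1; P3→W gives 8>2]
(B,P,W): not NE [P1→C gives 5>0]
(B,Q,X): not NE [P1→A gives 5>0; P2→P gives 7>2; P3→W gives 8>1]
(B,Q,Y): not NE [P1→D gives 8>0; P2→P gives 7>0; P3→W gives 8>3]
(B,Q,Z): not NE [P1→A gives 8>2; P3→W gives 8>3]
(B,Q,W): not NE [P1→C gives 9>6; P2→P gives 3>1]
(C,P,X): not NE [P1→A gives 11>7; P2→Q gives 7>0; P3→W gives 8>2]
(C,P,Y): not NE [P3→W gives 8>7]
(C,P,Z): not NE [P1→D gives 6>3; P3→W gives 8>4]
(C,P,W): not NE [P2→Q gives 5>2]
(C,Q,X): not NE [P1→A gives 5>2; P3→Z gives 10>4]
(C,Q,Y): not NE [P3→Z gives 10>3]
(C,Q,Z): not NE [P1→A gives 8>6; P2→P gives 6>0]
(C,Q,W): not NE [P3→Z gives 10>9]
(D,P,X): not NE [P1→A gives 11>9]
(D,P,Y): not NE [P1→C gives 9>6; P2→Q gives 6>3; P3→X gives 6>5]
(D,P,Z): not NE [P3→X gives 6>3]
(D,P,W): not NE [P1→C gives 5>4; P3→X gives 6>2]
(D,Q,X): not NE [P1→A gives 5>3; P2→P gives 6>4]
(D,Q,Y): not NE [P3→X gives 7>5]
(D,Q,Z): not NE [P1→A gives 8>4; P2→P gives 6>3; P3→X gives 7>3]
(D,Q,W): not NE [P1→C gives 9>1; P2→P gives 5>1; P3→X gives 7>0]

NE set: (A,P,Y)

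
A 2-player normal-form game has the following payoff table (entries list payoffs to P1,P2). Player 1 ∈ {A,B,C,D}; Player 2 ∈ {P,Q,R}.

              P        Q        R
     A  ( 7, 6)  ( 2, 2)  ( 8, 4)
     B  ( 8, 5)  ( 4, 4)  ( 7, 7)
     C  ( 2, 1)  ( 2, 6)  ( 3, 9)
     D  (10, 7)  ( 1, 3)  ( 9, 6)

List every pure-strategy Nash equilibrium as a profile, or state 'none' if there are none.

NE set: (D,P)

(A,P): not NE [P1→D gives 10>7]
(A,Q): not NE [P1→B gives 4>2; P2→P gives 6>2]
(A,R): not NE [P1→D gives 9>8; P2→P gives 6>4]
(B,P): not NE [P1→D gives 10>8; P2→R gives 7>5]
(B,Q): not NE [P2→R gives 7>4]
(B,R): not NE [P1→D gives 9>7]
(C,P): not NE [P1→D gives 10>2; P2→R gives 9>1]
(C,Q): not NE [P1→B gives 4>2; P2→R gives 9>6]
(C,R): not NE [P1→D gives 9>3]
(D,P): NE
(D,Q): not NE [P1→B gives 4>1; P2→P gives 7>3]
(D,R): not NE [P2→P gives 7>6]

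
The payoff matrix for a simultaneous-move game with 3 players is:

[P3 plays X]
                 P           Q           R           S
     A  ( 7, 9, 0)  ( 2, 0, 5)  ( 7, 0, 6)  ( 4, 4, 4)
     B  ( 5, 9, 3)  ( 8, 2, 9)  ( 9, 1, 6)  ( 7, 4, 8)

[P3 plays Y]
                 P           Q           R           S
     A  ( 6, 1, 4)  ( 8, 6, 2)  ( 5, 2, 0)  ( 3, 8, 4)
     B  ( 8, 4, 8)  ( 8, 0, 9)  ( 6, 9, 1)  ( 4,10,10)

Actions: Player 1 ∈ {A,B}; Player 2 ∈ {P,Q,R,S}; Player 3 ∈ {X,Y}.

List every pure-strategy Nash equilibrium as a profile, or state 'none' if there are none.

NE set: (B,S,Y)

(A,P,X): not NE [P3→Y gives 4>0]
(A,P,Y): not NE [P1→B gives 8>6; P2→S gives 8>1]
(A,Q,X): not NE [P1→B gives 8>2; P2→P gives 9>0]
(A,Q,Y): not NE [P2→S gives 8>6; P3→X gives 5>2]
(A,R,X): not NE [P1→B gives 9>7; P2→P gives 9>0]
(A,R,Y): not NE [P1→B gives 6>5; P2→S gives 8>2; P3→X gives 6>0]
(A,S,X): not NE [P1→B gives 7>4; P2→P gives 9>4]
(A,S,Y): not NE [P1→B gives 4>3]
(B,P,X): not NE [P1→A gives 7>5; P3→Y gives 8>3]
(B,P,Y): not NE [P2→S gives 10>4]
(B,Q,X): not NE [P2→P gives 9>2]
(B,Q,Y): not NE [P2→S gives 10>0]
(B,R,X): not NE [P2→P gives 9>1]
(B,R,Y): not NE [P2→S gives 10>9; P3→X gives 6>1]
(B,S,X): not NE [P2→P gives 9>4; P3→Y gives 10>8]
(B,S,Y): NE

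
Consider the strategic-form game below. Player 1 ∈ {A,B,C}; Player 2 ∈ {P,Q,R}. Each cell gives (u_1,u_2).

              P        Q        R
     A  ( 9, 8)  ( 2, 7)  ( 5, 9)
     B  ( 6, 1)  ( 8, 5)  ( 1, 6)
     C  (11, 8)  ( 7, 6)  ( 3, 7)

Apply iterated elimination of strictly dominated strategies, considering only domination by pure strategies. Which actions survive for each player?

Survivors P1:{A,C} P2:{P,R}

P2 drop Q (R beats it: A:9>7 B:6>5 C:7>6)
P1 drop B (A beats it: P:9>6 R:5>1)
P1→{A,C} P2→{P,R}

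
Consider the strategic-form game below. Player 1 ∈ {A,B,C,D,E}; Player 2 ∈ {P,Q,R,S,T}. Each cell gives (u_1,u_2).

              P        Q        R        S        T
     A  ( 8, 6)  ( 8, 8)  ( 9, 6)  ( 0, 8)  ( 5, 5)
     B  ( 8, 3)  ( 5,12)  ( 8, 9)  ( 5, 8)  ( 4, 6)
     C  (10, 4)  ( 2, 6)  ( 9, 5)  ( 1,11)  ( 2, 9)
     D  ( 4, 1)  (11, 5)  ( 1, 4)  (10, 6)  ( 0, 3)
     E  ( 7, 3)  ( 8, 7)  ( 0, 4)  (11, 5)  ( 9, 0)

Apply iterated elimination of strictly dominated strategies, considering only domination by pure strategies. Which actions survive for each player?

P2 drop P (Q beats it: A:8>6 B:12>3 C:6>4 D:5>1 E:7>3)
P2 drop R (Q beats it: A:8>6 B:12>9 C:6>5 D:5>4 E:7>4)
P1 drop B (E beats it: Q:8>5 S:11>5 T:9>4)
P1 drop C (E beats it: Q:8>2 S:11>1 T:9>2)
P2 drop T (Q beats it: A:8>5 D:5>3 E:7>0)
P1 drop A (D beats it: Q:11>8 S:10>0)
P1→{D,E} P2→{Q,S}

IESDS → P1:{D,E} P2:{Q,S}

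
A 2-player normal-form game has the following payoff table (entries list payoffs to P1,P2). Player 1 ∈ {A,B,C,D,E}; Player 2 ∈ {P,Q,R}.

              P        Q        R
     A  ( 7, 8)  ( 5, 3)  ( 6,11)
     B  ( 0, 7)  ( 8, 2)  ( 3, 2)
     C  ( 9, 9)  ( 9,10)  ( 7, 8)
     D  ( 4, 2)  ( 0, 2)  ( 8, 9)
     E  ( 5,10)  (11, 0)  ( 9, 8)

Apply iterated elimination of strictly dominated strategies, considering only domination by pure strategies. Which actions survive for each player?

IESDS → P1:{C,E} P2:{P,Q}

P1 drop A (C beats it: P:9>7 Q:9>5 R:7>6)
P1 drop B (C beats it: P:9>0 Q:9>8 R:7>3)
P1 drop D (E beats it: P:5>4 Q:11>0 R:9>8)
P2 drop R (P beats it: C:9>8 E:10>8)
P1→{C,E} P2→{P,Q}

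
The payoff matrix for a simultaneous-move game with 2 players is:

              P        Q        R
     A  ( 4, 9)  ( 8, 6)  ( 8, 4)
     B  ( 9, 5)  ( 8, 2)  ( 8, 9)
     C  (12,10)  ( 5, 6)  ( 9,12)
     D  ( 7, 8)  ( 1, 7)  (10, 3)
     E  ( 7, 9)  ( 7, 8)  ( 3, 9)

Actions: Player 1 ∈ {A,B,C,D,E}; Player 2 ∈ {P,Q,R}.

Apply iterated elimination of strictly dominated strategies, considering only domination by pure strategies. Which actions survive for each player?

Remaining: P1:{C,D} P2:{P,R}

P1 drop E (B beats it: P:9>7 Q:8>7 R:8>3)
P2 drop Q (P beats it: A:9>6 B:5>2 C:10>6 D:8>7)
P1 drop A (C beats it: P:12>4 R:9>8)
P1 drop B (C beats it: P:12>9 R:9>8)
P1→{C,D} P2→{P,R}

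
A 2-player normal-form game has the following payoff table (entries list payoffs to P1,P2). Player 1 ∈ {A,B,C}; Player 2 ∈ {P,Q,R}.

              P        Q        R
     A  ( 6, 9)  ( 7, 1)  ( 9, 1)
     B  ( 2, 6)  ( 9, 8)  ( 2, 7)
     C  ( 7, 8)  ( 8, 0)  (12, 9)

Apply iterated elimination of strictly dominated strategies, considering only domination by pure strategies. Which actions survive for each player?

Remaining: P1:{B,C} P2:{Q,R}

P1 drop A (C beats it: P:7>6 Q:8>7 R:12>9)
P2 drop P (R beats it: B:7>6 C:9>8)
P1→{B,C} P2→{Q,R}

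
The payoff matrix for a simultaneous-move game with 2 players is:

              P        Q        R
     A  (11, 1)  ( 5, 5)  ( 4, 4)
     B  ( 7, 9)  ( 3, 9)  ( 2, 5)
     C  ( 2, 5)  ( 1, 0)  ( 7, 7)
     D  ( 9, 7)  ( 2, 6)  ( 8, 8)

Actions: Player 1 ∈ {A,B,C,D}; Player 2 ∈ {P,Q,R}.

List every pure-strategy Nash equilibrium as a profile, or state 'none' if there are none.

(A,P): not NE [P2→Q gives 5>1]
(A,Q): NE
(A,R): not NE [P1→D gives 8>4; P2→Q gives 5>4]
(B,P): not NE [P1→A gives 11>7]
(B,Q): not NE [P1→A gives 5>3]
(B,R): not NE [P1→D gives 8>2; P2→Q gives 9>5]
(C,P): not NE [P1→A gives 11>2; P2→R gives 7>5]
(C,Q): not NE [P1→A gives 5>1; P2→R gives 7>0]
(C,R): not NE [P1→D gives 8>7]
(D,P): not NE [P1→A gives 11>9; P2→R gives 8>7]
(D,Q): not NE [P1→A gives 5>2; P2→R gives 8>6]
(D,R): NE

NE set: (A,Q), (D,R)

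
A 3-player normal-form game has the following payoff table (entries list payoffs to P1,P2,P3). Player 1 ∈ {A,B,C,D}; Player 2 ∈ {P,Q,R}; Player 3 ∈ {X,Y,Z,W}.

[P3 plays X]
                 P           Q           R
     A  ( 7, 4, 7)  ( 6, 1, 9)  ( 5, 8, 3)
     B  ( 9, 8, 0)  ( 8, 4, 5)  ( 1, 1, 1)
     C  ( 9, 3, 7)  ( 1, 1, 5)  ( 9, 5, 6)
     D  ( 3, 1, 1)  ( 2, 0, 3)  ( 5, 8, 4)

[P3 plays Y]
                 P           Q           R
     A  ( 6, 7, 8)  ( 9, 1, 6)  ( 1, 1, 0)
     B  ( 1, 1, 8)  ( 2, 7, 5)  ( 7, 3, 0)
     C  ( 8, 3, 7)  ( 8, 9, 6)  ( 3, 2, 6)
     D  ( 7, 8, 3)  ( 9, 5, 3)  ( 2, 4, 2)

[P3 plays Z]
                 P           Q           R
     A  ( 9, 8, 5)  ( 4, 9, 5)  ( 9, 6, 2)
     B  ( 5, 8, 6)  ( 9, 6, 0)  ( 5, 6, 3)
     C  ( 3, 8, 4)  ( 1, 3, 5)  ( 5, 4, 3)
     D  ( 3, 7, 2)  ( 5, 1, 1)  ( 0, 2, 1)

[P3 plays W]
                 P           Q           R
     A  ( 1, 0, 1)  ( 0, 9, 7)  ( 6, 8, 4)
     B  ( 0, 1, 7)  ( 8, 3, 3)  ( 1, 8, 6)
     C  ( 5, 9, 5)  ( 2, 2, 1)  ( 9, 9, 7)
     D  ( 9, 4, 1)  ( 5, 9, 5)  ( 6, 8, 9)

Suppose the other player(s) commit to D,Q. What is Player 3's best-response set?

BR_3 = {W}

u_3(X vs D,Q) = 3
u_3(Y vs D,Q) = 3
u_3(Z vs D,Q) = 1
u_3(W vs D,Q) = 5
max payoff 5 at {W}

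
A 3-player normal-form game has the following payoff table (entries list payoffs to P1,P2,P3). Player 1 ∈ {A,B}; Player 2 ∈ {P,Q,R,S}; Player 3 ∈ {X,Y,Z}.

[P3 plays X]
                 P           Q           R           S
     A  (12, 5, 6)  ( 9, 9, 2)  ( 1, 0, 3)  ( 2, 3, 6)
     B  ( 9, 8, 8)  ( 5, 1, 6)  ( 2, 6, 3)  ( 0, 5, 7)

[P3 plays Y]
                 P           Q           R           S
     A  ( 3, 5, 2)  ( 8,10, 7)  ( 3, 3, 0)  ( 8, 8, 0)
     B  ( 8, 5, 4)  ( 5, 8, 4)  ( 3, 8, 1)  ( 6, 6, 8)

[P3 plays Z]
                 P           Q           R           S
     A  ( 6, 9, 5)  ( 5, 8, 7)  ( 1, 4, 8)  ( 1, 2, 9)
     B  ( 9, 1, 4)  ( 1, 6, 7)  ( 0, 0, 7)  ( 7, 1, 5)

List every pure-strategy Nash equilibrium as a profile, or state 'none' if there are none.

Nash profiles: (A,Q,Y)

(A,P,X): not NE [P2→Q gives 9>5]
(A,P,Y): not NE [P1→B gives 8>3; P2→Q gives 10>5; P3→X gives 6>2]
(A,P,Z): not NE [P1→B gives 9>6; P3→X gives 6>5]
(A,Q,X): not NE [P3→Z gives 7>2]
(A,Q,Y): NE
(A,Q,Z): not NE [P2→P gives 9>8]
(A,R,X): not NE [P1→B gives 2>1; P2→Q gives 9>0; P3→Z gives 8>3]
(A,R,Y): not NE [P2→Q gives 10>3; P3→Z gives 8>0]
(A,R,Z): not NE [P2→P gives 9>4]
(A,S,X): not NE [P2→Q gives 9>3; P3→Z gives 9>6]
(A,S,Y): not NE [P2→Q gives 10>8; P3→Z gives 9>0]
(A,S,Z): not NE [P1→B gives 7>1; P2→P gives 9>2]
(B,P,X): not NE [P1→A gives 12>9]
(B,P,Y): not NE [P2→R gives 8>5; P3→X gives 8>4]
(B,P,Z): not NE [P2→Q gives 6>1; P3→X gives 8>4]
(B,Q,X): not NE [P1→A gives 9>5; P2→P gives 8>1; P3→Z gives 7>6]
(B,Q,Y): not NE [P1→A gives 8>5; P3→Z gives 7>4]
(B,Q,Z): not NE [P1→A gives 5>1]
(B,R,X): not NE [P2→P gives 8>6; P3→Z gives 7>3]
(B,R,Y): not NE [P3→Z gives 7>1]
(B,R,Z): not NE [P1→A gives 1>0; P2→Q gives 6>0]
(B,S,X): not NE [P1→A gives 2>0; P2→P gives 8>5; P3→Y gives 8>7]
(B,S,Y): not NE [P1→A gives 8>6; P2→R gives 8>6]
(B,S,Z): not NE [P2→Q gives 6>1; P3→Y gives 8>5]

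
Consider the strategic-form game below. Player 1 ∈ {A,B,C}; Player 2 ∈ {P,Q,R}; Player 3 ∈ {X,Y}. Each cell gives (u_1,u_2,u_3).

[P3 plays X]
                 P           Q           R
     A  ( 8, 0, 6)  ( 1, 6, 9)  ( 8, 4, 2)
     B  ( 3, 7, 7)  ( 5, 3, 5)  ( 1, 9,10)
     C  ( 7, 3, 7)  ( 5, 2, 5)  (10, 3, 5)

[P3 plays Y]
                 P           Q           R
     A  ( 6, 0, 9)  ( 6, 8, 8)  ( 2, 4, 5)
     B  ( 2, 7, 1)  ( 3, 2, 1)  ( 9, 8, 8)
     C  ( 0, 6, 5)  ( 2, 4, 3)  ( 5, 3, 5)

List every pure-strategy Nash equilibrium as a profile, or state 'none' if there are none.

(A,P,X): not NE [P2→Q gives 6>0; P3→Y gives 9>6]
(A,P,Y): not NE [P2→Q gives 8>0]
(A,Q,X): not NE [P1→C gives 5>1]
(A,Q,Y): not NE [P3→X gives 9>8]
(A,R,X): not NE [P1→C gives 10>8; P2→Q gives 6>4; P3→Y gives 5>2]
(A,R,Y): not NE [P1→B gives 9>2; P2→Q gives 8>4]
(B,P,X): not NE [P1→A gives 8>3; P2→R gives 9>7]
(B,P,Y): not NE [P1→A gives 6>2; P2→R gives 8>7; P3→X gives 7>1]
(B,Q,X): not NE [P2→R gives 9>3]
(B,Q,Y): not NE [P1→A gives 6>3; P2→R gives 8>2; P3→X gives 5>1]
(B,R,X): not NE [P1→C gives 10>1]
(B,R,Y): not NE [P3→X gives 10>8]
(C,P,X): not NE [P1→A gives 8>7]
(C,P,Y): not NE [P1→A gives 6>0; P3→X gives 7>5]
(C,Q,X): not NE [P2→R gives 3>2]
(C,Q,Y): not NE [P1→A gives 6>2; P2→P gives 6>4; P3→X gives 5>3]
(C,R,X): NE
(C,R,Y): not NE [P1→B gives 9>5; P2→P gives 6>3]

PSNE = {(C,R,X)}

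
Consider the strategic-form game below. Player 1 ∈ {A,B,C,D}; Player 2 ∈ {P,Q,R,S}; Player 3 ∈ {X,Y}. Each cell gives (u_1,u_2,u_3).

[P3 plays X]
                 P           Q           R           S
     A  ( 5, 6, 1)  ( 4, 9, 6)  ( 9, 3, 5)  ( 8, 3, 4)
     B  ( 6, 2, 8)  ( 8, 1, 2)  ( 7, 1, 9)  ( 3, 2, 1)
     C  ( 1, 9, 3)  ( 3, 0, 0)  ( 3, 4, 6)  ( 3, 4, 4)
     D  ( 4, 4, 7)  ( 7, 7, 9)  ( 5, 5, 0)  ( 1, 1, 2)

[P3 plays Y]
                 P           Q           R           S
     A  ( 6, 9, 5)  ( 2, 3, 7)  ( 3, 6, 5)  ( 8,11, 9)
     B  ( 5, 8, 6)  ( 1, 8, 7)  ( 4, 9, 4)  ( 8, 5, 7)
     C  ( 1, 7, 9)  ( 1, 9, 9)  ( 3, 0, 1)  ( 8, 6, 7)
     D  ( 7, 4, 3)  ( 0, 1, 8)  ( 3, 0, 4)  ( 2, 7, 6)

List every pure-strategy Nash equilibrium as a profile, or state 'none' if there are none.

(A,P,X): not NE [P1→B gives 6>5; P2→Q gives 9>6; P3→Y gives 5>1]
(A,P,Y): not NE [P1→D gives 7>6; P2→S gives 11>9]
(A,Q,X): not NE [P1→B gives 8>4; P3→Y gives 7>6]
(A,Q,Y): not NE [P2→S gives 11>3]
(A,R,X): not NE [P2→Q gives 9>3]
(A,R,Y): not NE [P1→B gives 4>3; P2→S gives 11>6]
(A,S,X): not NE [P2→Q gives 9>3; P3→Y gives 9>4]
(A,S,Y): NE
(B,P,X): NE
(B,P,Y): not NE [P1→D gives 7>5; P2→R gives 9>8; P3→X gives 8>6]
(B,Q,X): not NE [P2→S gives 2>1; P3→Y gives 7>2]
(B,Q,Y): not NE [P1→A gives 2>1; P2→R gives 9>8]
(B,R,X): not NE [P1→A gives 9>7; P2→S gives 2>1]
(B,R,Y): not NE [P3→X gives 9>4]
(B,S,X): not NE [P1→A gives 8>3; P3→Y gives 7>1]
(B,S,Y): not NE [P2→R gives 9>5]
(C,P,X): not NE [P1→B gives 6>1; P3→Y gives 9>3]
(C,P,Y): not NE [P1→D gives 7>1; P2→Q gives 9>7]
(C,Q,X): not NE [P1→B gives 8>3; P2→P gives 9>0; P3→Y gives 9>0]
(C,Q,Y): not NE [P1→A gives 2>1]
(C,R,X): not NE [P1→A gives 9>3; P2→P gives 9>4]
(C,R,Y): not NE [P1→B gives 4>3; P2→Q gives 9>0; P3→X gives 6>1]
(C,S,X): not NE [P1→A gives 8>3; P2→P gives 9>4; P3→Y gives 7>4]
(C,S,Y): not NE [P2→Q gives 9>6]
(D,P,X): not NE [P1→B gives 6>4; P2→Q gives 7>4]
(D,P,Y): not NE [P2→S gives 7>4; P3→X gives 7>3]
(D,Q,X): not NE [P1→B gives 8>7]
(D,Q,Y): not NE [P1→A gives 2>0; P2→S gives 7>1; P3→X gives 9>8]
(D,R,X): not NE [P1→A gives 9>5; P2→Q gives 7>5; P3→Y gives 4>0]
(D,R,Y): not NE [P1→B gives 4>3; P2→S gives 7>0]
(D,S,X): not NE [P1→A gives 8>1; P2→Q gives 7>1; P3→Y gives 6>2]
(D,S,Y): not NE [P1→C gives 8>2]

PSNE = {(A,S,Y), (B,P,X)}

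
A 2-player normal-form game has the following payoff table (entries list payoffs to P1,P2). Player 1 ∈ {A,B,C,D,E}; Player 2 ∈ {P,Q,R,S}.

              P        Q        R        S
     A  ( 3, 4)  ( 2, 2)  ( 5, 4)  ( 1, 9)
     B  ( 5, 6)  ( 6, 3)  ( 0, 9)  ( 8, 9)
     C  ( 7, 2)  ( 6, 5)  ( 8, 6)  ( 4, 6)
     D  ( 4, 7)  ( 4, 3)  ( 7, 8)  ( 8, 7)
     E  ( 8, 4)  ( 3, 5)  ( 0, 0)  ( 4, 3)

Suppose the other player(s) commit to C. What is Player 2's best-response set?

u_2(P vs C) = 2
u_2(Q vs C) = 5
u_2(R vs C) = 6
u_2(S vs C) = 6
max payoff 6 at {R,S}

argmax u_2 = {R,S}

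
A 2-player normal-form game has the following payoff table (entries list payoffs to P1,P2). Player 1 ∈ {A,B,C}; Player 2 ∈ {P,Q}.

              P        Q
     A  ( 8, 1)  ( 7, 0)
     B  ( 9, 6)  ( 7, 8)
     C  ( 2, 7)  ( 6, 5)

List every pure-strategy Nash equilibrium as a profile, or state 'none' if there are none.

Nash profiles: (B,Q)

(A,P): not NE [P1→B gives 9>8]
(A,Q): not NE [P2→P gives 1>0]
(B,P): not NE [P2→Q gives 8>6]
(B,Q): NE
(C,P): not NE [P1→B gives 9>2]
(C,Q): not NE [P1→B gives 7>6; P2→P gives 7>5]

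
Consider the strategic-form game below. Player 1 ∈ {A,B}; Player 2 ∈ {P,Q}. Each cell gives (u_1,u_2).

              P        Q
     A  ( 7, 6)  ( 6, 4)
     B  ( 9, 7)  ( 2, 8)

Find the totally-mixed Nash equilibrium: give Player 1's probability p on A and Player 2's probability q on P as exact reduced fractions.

P1 indiff ⇒ q·7+(1-q)·6 = q·9+(1-q)·2 ⇒ q(-2) = (1-q)(-4) ⇒ q = 2/3
P2 indiff ⇒ p·6+(1-p)·7 = p·4+(1-p)·8 ⇒ p(2) = (1-p)(1) ⇒ p = 1/3

P1 mixes 1/3 on A; P2 mixes 2/3 on P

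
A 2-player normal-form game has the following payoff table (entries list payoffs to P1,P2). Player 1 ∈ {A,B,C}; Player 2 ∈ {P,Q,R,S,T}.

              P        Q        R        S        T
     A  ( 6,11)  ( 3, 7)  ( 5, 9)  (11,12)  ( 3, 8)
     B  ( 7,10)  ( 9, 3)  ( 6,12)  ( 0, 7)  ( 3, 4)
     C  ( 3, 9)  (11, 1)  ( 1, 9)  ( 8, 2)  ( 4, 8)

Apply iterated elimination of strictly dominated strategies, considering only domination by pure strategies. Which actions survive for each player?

P2 drop Q (P beats it: A:11>7 B:10>3 C:9>1)
P2 drop T (P beats it: A:11>8 B:10>4 C:9>8)
P1 drop C (A beats it: P:6>3 R:5>1 S:11>8)
P1→{A,B} P2→{P,R,S}

Remaining: P1:{A,B} P2:{P,R,S}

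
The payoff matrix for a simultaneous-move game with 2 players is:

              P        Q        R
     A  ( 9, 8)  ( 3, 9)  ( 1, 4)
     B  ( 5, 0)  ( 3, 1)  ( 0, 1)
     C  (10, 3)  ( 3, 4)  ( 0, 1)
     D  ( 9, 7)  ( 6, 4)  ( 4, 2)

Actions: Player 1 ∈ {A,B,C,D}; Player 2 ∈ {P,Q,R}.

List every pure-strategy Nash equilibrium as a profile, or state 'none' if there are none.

Equilibria: none

(A,P): not NE [P1→C gives 10>9; P2→Q gives 9>8]
(A,Q): not NE [P1→D gives 6>3]
(A,R): not NE [P1→D gives 4>1; P2→Q gives 9>4]
(B,P): not NE [P1→C gives 10>5; P2→R gives 1>0]
(B,Q): not NE [P1→D gives 6>3]
(B,R): not NE [P1→D gives 4>0]
(C,P): not NE [P2→Q gives 4>3]
(C,Q): not NE [P1→D gives 6>3]
(C,R): not NE [P1→D gives 4>0; P2→Q gives 4>1]
(D,P): not NE [P1→C gives 10>9]
(D,Q): not NE [P2→P gives 7>4]
(D,R): not NE [P2→P gives 7>2]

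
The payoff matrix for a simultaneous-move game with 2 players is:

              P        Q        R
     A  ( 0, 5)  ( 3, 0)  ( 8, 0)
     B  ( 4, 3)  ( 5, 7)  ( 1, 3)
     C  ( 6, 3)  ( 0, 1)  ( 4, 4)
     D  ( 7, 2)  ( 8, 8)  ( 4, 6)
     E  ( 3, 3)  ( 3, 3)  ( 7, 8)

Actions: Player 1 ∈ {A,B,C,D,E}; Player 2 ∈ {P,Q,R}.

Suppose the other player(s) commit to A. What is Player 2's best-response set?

P2 best: {P}

u_2(P vs A) = 5
u_2(Q vs A) = 0
u_2(R vs A) = 0
max payoff 5 at {P}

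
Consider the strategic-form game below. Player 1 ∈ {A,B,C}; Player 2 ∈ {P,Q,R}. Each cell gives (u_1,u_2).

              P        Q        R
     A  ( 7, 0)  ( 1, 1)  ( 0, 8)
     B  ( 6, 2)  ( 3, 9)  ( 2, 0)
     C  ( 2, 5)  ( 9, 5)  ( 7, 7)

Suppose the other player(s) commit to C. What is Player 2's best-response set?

BR_2 = {R}

u_2(P vs C) = 5
u_2(Q vs C) = 5
u_2(R vs C) = 7
max payoff 7 at {R}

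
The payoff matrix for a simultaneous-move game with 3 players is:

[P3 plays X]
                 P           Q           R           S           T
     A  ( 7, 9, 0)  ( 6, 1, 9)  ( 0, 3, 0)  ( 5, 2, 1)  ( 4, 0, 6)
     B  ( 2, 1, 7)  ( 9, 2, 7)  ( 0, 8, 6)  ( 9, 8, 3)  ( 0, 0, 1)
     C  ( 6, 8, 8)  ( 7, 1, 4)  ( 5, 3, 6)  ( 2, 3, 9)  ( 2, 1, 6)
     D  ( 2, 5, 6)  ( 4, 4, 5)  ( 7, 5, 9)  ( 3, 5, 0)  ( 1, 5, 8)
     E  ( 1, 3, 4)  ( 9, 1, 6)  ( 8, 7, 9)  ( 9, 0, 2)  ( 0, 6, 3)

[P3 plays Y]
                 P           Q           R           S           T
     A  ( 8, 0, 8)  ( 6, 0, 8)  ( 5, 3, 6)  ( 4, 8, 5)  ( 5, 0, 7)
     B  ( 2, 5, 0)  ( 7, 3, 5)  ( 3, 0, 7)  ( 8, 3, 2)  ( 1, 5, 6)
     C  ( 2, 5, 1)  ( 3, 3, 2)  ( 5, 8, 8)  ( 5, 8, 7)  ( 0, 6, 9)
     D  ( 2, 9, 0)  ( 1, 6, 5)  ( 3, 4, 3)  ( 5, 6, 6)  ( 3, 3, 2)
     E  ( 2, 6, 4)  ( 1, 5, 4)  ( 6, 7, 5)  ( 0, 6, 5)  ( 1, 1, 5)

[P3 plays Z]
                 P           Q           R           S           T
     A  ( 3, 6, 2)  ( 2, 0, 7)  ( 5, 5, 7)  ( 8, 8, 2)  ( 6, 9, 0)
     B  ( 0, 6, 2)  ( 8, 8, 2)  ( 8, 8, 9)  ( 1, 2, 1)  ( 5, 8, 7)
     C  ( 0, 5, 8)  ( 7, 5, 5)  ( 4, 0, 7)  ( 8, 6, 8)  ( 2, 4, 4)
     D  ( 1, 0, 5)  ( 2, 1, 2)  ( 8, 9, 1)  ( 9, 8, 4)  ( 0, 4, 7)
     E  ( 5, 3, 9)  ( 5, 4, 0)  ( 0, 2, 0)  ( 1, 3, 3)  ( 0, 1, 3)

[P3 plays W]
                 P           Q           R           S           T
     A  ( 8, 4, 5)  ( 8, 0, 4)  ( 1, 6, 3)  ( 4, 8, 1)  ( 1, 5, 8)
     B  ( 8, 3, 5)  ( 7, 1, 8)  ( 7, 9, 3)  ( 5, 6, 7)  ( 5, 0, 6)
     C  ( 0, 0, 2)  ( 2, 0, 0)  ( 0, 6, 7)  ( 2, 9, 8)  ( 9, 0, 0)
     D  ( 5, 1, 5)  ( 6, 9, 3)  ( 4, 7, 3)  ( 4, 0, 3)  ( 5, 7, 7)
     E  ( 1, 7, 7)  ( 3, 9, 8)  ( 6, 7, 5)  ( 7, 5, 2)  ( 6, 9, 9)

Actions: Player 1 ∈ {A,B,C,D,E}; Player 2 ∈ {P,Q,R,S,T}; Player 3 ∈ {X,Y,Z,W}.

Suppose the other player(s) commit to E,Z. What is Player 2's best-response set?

BR_2 = {Q}

u_2(P vs E,Z) = 3
u_2(Q vs E,Z) = 4
u_2(R vs E,Z) = 2
u_2(S vs E,Z) = 3
u_2(T vs E,Z) = 1
max payoff 4 at {Q}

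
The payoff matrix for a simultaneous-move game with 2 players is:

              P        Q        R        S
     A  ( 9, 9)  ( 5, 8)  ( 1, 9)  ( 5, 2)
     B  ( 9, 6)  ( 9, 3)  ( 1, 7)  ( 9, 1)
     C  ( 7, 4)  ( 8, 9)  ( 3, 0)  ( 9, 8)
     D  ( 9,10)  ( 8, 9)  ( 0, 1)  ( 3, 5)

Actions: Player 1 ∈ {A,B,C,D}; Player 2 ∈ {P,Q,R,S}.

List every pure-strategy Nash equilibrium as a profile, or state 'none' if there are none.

NE set: (A,P), (D,P)

(A,P): NE
(A,Q): not NE [P1→B gives 9>5; P2→R gives 9>8]
(A,R): not NE [P1→C gives 3>1]
(A,S): not NE [P1→C gives 9>5; P2→R gives 9>2]
(B,P): not NE [P2→R gives 7>6]
(B,Q): not NE [P2→R gives 7>3]
(B,R): not NE [P1→C gives 3>1]
(B,S): not NE [P2→R gives 7>1]
(C,P): not NE [P1→D gives 9>7; P2→Q gives 9>4]
(C,Q): not NE [P1→B gives 9>8]
(C,R): not NE [P2→Q gives 9>0]
(C,S): not NE [P2→Q gives 9>8]
(D,P): NE
(D,Q): not NE [P1→B gives 9>8; P2→P gives 10>9]
(D,R): not NE [P1→C gives 3>0; P2→P gives 10>1]
(D,S): not NE [P1→C gives 9>3; P2→P gives 10>5]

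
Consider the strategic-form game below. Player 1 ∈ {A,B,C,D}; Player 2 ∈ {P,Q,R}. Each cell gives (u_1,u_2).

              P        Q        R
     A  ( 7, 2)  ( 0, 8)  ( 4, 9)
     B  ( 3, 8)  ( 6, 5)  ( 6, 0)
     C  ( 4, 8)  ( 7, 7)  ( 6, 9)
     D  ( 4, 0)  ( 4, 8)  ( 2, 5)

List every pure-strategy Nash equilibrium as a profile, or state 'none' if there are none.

(A,P): not NE [P2→R gives 9>2]
(A,Q): not NE [P1→C gives 7>0; P2→R gives 9>8]
(A,R): not NE [P1→C gives 6>4]
(B,P): not NE [P1→A gives 7>3]
(B,Q): not NE [P1→C gives 7>6; P2→P gives 8>5]
(B,R): not NE [P2→P gives 8>0]
(C,P): not NE [P1→A gives 7>4; P2→R gives 9>8]
(C,Q): not NE [P2→R gives 9>7]
(C,R): NE
(D,P): not NE [P1→A gives 7>4; P2→Q gives 8>0]
(D,Q): not NE [P1→C gives 7>4]
(D,R): not NE [P1→C gives 6>2; P2→Q gives 8>5]

NE set: (C,R)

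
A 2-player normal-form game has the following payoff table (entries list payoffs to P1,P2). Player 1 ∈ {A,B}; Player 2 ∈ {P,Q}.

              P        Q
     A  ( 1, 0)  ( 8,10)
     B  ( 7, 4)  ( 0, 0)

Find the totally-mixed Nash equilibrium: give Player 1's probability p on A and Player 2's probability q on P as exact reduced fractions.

(p,q) = (2/7, 4/7)

P1 indiff ⇒ q·1+(1-q)·8 = q·7+(1-q)·0 ⇒ q(-6) = (1-q)(-8) ⇒ q = 4/7
P2 indiff ⇒ p·0+(1-p)·4 = p·10+(1-p)·0 ⇒ p(-10) = (1-p)(-4) ⇒ p = 2/7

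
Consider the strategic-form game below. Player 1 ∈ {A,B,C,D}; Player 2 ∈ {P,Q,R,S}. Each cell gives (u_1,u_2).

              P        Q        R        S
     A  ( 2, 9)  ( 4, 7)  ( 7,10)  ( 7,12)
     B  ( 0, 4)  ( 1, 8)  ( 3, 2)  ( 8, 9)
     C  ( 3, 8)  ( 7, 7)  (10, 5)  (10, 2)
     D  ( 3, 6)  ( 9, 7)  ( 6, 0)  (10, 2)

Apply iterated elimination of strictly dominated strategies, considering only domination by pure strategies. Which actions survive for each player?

P1 drop A (C beats it: P:3>2 Q:7>4 R:10>7 S:10>7)
P1 drop B (C beats it: P:3>0 Q:7>1 R:10>3 S:10>8)
P2 drop R (P beats it: C:8>5 D:6>0)
P2 drop S (P beats it: C:8>2 D:6>2)
P1→{C,D} P2→{P,Q}

Remaining: P1:{C,D} P2:{P,Q}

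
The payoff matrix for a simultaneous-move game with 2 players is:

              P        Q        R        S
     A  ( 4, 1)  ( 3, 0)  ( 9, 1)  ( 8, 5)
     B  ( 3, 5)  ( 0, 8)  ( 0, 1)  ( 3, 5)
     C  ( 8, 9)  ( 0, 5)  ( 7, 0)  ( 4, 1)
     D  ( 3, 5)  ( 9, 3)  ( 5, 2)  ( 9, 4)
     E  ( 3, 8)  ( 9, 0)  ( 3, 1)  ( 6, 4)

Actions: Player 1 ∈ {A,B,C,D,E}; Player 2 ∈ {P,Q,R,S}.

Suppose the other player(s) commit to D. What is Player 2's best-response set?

u_2(P vs D) = 5
u_2(Q vs D) = 3
u_2(R vs D) = 2
u_2(S vs D) = 4
max payoff 5 at {P}

argmax u_2 = {P}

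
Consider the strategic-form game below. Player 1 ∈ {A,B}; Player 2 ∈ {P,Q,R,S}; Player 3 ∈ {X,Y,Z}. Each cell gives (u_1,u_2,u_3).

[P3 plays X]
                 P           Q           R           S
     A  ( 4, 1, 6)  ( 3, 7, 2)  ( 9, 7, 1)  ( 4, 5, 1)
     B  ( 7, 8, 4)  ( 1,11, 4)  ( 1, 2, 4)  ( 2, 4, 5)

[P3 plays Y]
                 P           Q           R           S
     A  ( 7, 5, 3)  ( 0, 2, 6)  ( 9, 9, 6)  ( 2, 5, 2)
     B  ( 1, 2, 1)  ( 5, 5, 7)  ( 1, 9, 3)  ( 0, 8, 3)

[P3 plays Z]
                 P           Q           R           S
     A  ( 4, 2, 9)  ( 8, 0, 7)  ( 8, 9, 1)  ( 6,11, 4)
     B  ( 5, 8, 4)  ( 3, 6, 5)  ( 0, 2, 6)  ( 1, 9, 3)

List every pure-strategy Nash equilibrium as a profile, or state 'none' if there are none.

(A,P,X): not NE [P1→B gives 7>4; P2→R gives 7>1; P3→Z gives 9>6]
(A,P,Y): not NE [P2→R gives 9>5; P3→Z gives 9>3]
(A,P,Z): not NE [P1→B gives 5>4; P2→S gives 11>2]
(A,Q,X): not NE [P3→Z gives 7>2]
(A,Q,Y): not NE [P1→B gives 5>0; P2→R gives 9>2; P3→Z gives 7>6]
(A,Q,Z): not NE [P2→S gives 11>0]
(A,R,X): not NE [P3→Y gives 6>1]
(A,R,Y): NE
(A,R,Z): not NE [P2→S gives 11>9; P3→Y gives 6>1]
(A,S,X): not NE [P2→R gives 7>5; P3→Z gives 4>1]
(A,S,Y): not NE [P2→R gives 9>5; P3→Z gives 4>2]
(A,S,Z): NE
(B,P,X): not NE [P2→Q gives 11>8]
(B,P,Y): not NE [P1→A gives 7>1; P2→R gives 9>2; P3→Z gives 4>1]
(B,P,Z): not NE [P2→S gives 9>8]
(B,Q,X): not NE [P1→A gives 3>1; P3→Y gives 7>4]
(B,Q,Y): not NE [P2→R gives 9>5]
(B,Q,Z): not NE [P1→A gives 8>3; P2→S gives 9>6; P3→Y gives 7>5]
(B,R,X): not NE [P1→A gives 9>1; P2→Q gives 11>2; P3→Z gives 6>4]
(B,R,Y): not NE [P1→A gives 9>1; P3→Z gives 6>3]
(B,R,Z): not NE [P1→A gives 8>0; P2→S gives 9>2]
(B,S,X): not NE [P1→A gives 4>2; P2→Q gives 11>4]
(B,S,Y): not NE [P1→A gives 2>0; P2→R gives 9>8; P3→X gives 5>3]
(B,S,Z): not NE [P1→A gives 6>1; P3→X gives 5>3]

PSNE = {(A,R,Y), (A,S,Z)}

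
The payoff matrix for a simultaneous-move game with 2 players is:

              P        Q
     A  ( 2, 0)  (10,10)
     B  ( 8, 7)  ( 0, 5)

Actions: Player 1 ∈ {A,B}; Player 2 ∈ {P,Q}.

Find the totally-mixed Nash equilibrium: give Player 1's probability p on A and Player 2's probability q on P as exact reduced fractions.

P1 indiff ⇒ q·2+(1-q)·10 = q·8+(1-q)·0 ⇒ q(-6) = (1-q)(-10) ⇒ q = 5/8
P2 indiff ⇒ p·0+(1-p)·7 = p·10+(1-p)·5 ⇒ p(-10) = (1-p)(-2) ⇒ p = 1/6

(p,q) = (1/6, 5/8)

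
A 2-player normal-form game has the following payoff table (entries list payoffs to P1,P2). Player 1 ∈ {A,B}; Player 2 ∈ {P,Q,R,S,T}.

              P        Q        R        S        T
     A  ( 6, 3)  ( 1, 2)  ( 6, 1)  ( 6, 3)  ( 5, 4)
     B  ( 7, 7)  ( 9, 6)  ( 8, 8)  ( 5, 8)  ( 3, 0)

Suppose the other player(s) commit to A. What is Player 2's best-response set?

u_2(P vs A) = 3
u_2(Q vs A) = 2
u_2(R vs A) = 1
u_2(S vs A) = 3
u_2(T vs A) = 4
max payoff 4 at {T}

P2 best: {T}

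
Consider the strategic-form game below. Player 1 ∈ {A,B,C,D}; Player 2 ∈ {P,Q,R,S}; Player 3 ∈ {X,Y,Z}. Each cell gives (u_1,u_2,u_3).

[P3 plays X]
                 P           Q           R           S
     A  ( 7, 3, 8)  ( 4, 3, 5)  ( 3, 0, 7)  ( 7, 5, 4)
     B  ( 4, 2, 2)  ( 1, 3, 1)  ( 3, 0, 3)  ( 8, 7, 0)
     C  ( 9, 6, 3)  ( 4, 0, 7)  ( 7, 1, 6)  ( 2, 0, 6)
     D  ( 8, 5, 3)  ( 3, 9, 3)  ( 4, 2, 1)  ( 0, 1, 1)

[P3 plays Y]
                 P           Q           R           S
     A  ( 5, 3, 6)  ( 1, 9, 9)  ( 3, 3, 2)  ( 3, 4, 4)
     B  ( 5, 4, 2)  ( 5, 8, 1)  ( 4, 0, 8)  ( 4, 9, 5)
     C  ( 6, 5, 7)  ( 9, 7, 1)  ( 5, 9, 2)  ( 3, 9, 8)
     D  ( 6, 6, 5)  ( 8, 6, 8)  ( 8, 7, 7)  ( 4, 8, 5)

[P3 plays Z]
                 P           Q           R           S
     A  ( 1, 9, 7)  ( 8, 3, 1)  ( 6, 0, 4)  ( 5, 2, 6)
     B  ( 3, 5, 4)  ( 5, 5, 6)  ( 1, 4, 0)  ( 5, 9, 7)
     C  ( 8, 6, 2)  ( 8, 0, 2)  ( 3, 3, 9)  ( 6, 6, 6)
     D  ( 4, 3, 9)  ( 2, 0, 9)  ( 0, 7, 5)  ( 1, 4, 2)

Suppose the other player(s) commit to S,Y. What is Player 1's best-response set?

P1 best: {B,D}

u_1(A vs S,Y) = 3
u_1(B vs S,Y) = 4
u_1(C vs S,Y) = 3
u_1(D vs S,Y) = 4
max payoff 4 at {B,D}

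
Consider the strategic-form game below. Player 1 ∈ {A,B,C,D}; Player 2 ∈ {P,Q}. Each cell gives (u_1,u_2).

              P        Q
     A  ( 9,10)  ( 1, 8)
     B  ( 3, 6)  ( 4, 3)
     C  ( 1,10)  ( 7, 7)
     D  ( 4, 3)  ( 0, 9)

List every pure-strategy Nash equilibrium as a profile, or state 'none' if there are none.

(A,P): NE
(A,Q): not NE [P1→C gives 7>1; P2→P gives 10>8]
(B,P): not NE [P1→A gives 9>3]
(B,Q): not NE [P1→C gives 7>4; P2→P gives 6>3]
(C,P): not NE [P1→A gives 9>1]
(C,Q): not NE [P2→P gives 10>7]
(D,P): not NE [P1→A gives 9>4; P2→Q gives 9>3]
(D,Q): not NE [P1→C gives 7>0]

PSNE = {(A,P)}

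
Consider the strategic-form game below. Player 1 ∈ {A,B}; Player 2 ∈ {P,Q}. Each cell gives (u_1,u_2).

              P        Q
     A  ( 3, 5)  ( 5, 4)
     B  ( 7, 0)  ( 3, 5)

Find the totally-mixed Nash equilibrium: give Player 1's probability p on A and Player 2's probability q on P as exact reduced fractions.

P1 indiff ⇒ q·3+(1-q)·5 = q·7+(1-q)·3 ⇒ q(-4) = (1-q)(-2) ⇒ q = 1/3
P2 indiff ⇒ p·5+(1-p)·0 = p·4+(1-p)·5 ⇒ p(1) = (1-p)(5) ⇒ p = 5/6

(p,q) = (5/6, 1/3)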